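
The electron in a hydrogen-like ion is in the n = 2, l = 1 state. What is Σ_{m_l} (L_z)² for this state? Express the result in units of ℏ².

Σ(L_z)² = 2 ℏ²

The allowed m_l values are -1, 0, 1.
Summing m² from −1 to 1: Σ m_l² = 2.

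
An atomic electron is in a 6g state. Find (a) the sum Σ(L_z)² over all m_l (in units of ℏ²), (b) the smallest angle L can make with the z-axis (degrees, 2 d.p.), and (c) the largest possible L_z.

Σ(L_z)² = 60 ℏ²; θ_min ≈ 26.57°; L_z,max = 4ℏ

The 6g subshell has l = 4.
Σ m_l² = 60, so Σ(L_z)² = 60 ℏ².
cos θ_min = 4/√20, so θ_min ≈ 26.57°.
L_z,max = lℏ = 4ℏ.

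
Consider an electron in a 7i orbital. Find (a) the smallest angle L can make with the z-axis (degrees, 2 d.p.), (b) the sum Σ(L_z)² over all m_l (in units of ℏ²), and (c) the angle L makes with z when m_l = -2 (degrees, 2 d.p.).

θ_min ≈ 22.21°; Σ(L_z)² = 182 ℏ²; θ(m_l=-2) ≈ 107.98°

The 7i subshell has l = 6.
cos θ_min = 6/√42, so θ_min ≈ 22.21°.
Σ m_l² = 182, so Σ(L_z)² = 182 ℏ².
For m_l = -2: cos θ = -2/√42, θ ≈ 107.98°.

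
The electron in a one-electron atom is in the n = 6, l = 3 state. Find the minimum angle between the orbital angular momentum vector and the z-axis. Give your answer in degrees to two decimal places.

θ_min ≈ 30.00°

|L|² = l(l+1)ℏ² = 12ℏ², so |L| = 2√3 ℏ.
The smallest angle corresponds to the largest L_z, i.e. m_l = l = 3, giving L_z = 3ℏ.
cos θ_min = 3/√12, so θ_min ≈ 30.00°.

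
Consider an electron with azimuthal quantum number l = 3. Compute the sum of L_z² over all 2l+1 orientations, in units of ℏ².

Σ(L_z)² = 28 ℏ²

m_l runs from −3 to 3, i.e. {-3, -2, -1, 0, 1, 2, 3}.
Σ m_l² = 2·(1 + 4 + 9) = 28.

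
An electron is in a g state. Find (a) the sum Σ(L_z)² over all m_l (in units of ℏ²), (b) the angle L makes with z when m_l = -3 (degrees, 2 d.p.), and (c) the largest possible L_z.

G corresponds to l = 4.
Σ m_l² = 60, so Σ(L_z)² = 60 ℏ².
For m_l = -3: cos θ = -3/√20, θ ≈ 132.13°.
L_z,max = lℏ = 4ℏ.

Σ(L_z)² = 60 ℏ²; θ(m_l=-3) ≈ 132.13°; L_z,max = 4ℏ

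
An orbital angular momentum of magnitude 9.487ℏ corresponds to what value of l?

l = 9

(|L|/ℏ)² = l(l+1) = 90.
The positive root is l = 9.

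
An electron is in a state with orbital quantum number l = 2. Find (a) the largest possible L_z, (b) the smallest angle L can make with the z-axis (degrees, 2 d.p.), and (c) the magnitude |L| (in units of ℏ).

L_z,max = 2ℏ; θ_min ≈ 35.26°; |L| = √6 ℏ ≈ 2.449ℏ

L_z,max = lℏ = 2ℏ.
cos θ_min = 2/√6, so θ_min ≈ 35.26°.
|L| = ℏ√(2·3) = √6 ℏ ≈ 2.449ℏ.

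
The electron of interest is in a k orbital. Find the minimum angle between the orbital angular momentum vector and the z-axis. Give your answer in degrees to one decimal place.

θ_min ≈ 20.7°

A k state has l = 7.
|L| = ℏ√(l(l+1)) = 2√14 ℏ.
The smallest angle corresponds to the largest L_z, i.e. m_l = l = 7, giving L_z = 7ℏ.
cos θ_min = 7/√56, so θ_min ≈ 20.7°.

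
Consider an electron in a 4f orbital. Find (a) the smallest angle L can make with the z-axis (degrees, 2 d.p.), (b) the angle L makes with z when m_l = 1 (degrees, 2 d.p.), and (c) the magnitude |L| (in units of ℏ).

For 4f, l = 3.
cos θ_min = 3/√12, so θ_min ≈ 30.00°.
For m_l = 1: cos θ = 1/√12, θ ≈ 73.22°.
|L| = ℏ√(3·4) = 2√3 ℏ ≈ 3.464ℏ.

θ_min ≈ 30.00°; θ(m_l=1) ≈ 73.22°; |L| = 2√3 ℏ ≈ 3.464ℏ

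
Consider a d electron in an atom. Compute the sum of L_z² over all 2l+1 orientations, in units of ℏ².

Σ(L_z)² = 10 ℏ²

D corresponds to l = 2.
m_l ∈ {-2, -1, 0, 1, 2}.
Σ m_l² = l(l+1)(2l+1)/3 = 2·3·5/3 = 10.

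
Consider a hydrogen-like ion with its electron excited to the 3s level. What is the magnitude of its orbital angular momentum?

The 3s level has l = 0.
|L| = ℏ√(l(l+1)) = ℏ√0 = 0

|L| = 0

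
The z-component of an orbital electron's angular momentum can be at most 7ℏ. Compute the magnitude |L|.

L_z,max = lℏ, so l = 7.
|L| = ℏ√(l(l+1)) = 2√14 ℏ.

|L| = 2√14 ℏ ≈ 7.483ℏ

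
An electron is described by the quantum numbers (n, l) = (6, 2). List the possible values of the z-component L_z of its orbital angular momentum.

L_z ∈ {−2ℏ, −ℏ, 0, ℏ, 2ℏ}

L_z = m_l ℏ with m_l ranging from −l to +l in integer steps.
For l = 2: m_l ∈ {-2, -1, 0, 1, 2}.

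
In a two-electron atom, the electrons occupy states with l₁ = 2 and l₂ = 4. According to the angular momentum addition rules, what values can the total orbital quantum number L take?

L = 2, 3, 4, 5, 6

Angular momentum addition gives L = |l₁ − l₂|, …, l₁ + l₂.
Allowed values: L = 2, 3, 4, 5, 6.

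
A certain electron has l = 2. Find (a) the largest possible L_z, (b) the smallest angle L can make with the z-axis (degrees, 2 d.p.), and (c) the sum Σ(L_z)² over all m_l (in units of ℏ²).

L_z,max = lℏ = 2ℏ.
cos θ_min = 2/√6, so θ_min ≈ 35.26°.
Σ m_l² = 10, so Σ(L_z)² = 10 ℏ².

L_z,max = 2ℏ; θ_min ≈ 35.26°; Σ(L_z)² = 10 ℏ²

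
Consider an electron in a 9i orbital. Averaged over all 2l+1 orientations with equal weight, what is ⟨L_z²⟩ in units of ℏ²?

⟨L_z²⟩ = 14 ℏ²

The 9i subshell has l = 6.
m_l runs from −6 to 6, i.e. {-6, -5, -4, -3, -2, -1, 0, 1, 2, 3, 4, 5, 6}.
Average of L_z² over 13 states: 182/13 ℏ² = 14 ℏ².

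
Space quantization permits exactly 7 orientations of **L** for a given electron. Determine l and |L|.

Since there are 2l+1 = 7 values of m_l, l = 3.
Then |L| = √(l(l+1)) ℏ = 2√3 ℏ.

l = 3, |L| = 2√3 ℏ ≈ 3.464ℏ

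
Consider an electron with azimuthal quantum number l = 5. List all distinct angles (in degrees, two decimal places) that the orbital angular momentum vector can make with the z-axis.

|L|² = l(l+1)ℏ² = 30ℏ², so |L| = √30 ℏ.
cos θ = m_l/√30 for each m_l ∈ {-5, -4, -3, -2, -1, 0, 1, 2, 3, 4, 5}.

θ ∈ {24.09°, 43.09°, 56.79°, 68.58°, 79.48°, 90.00°, 100.52°, 111.42°, 123.21°, 136.91°, 155.91°}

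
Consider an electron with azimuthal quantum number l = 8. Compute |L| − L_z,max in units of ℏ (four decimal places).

|L| − L_z,max ≈ 0.4853ℏ

|L| = 6√2 ℏ ≈ 8.4853ℏ, while L_z,max = lℏ = 8ℏ.
The difference is (6√2 − 8)ℏ ≈ 0.4853ℏ.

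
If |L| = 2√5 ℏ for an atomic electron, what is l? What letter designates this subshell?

l = 4 (g orbital)

|L| = ℏ√(l(l+1)), so l(l+1) = 20.
l² + l − 20 = 0 ⇒ l = 4.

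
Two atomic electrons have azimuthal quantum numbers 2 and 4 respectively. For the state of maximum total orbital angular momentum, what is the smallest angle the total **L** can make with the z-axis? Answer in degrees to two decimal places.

L runs from |2 − 4| = 2 to 2 + 4 = 6.
So L can be 2, 3, 4, 5, 6.
The maximum is L = 6, with |L_tot| = ℏ√(6·7) = √42 ℏ.
The minimum angle with z is arccos(6/√42) ≈ 22.21°.

θ_min ≈ 22.21°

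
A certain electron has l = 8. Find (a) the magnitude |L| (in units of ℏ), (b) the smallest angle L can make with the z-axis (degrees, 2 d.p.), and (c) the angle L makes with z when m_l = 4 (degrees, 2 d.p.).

|L| = 6√2 ℏ ≈ 8.485ℏ; θ_min ≈ 19.47°; θ(m_l=4) ≈ 61.87°

|L| = ℏ√(8·9) = 6√2 ℏ ≈ 8.485ℏ.
cos θ_min = 8/√72, so θ_min ≈ 19.47°.
For m_l = 4: cos θ = 4/√72, θ ≈ 61.87°.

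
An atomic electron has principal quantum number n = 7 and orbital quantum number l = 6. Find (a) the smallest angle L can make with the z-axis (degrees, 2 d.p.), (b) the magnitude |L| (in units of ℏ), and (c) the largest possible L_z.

θ_min ≈ 22.21°; |L| = √42 ℏ ≈ 6.481ℏ; L_z,max = 6ℏ

cos θ_min = 6/√42, so θ_min ≈ 22.21°.
|L| = ℏ√(6·7) = √42 ℏ ≈ 6.481ℏ.
L_z,max = lℏ = 6ℏ.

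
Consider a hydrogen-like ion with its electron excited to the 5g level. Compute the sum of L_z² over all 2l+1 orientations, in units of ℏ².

The 5g level has l = 4.
The allowed m_l values are -4, -3, -2, -1, 0, 1, 2, 3, 4.
Σ m_l² = 2·(1 + 4 + 9 + 16) = 60.

Σ(L_z)² = 60 ℏ²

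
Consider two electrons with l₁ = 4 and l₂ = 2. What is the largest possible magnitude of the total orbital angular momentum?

|L_tot|_max = √42 ℏ ≈ 6.481ℏ

L runs from |4 − 2| = 2 to 4 + 2 = 6.
So L can be 2, 3, 4, 5, 6.
The largest magnitude corresponds to L = 6: |L_tot| = ℏ√(6·7) = √42 ℏ.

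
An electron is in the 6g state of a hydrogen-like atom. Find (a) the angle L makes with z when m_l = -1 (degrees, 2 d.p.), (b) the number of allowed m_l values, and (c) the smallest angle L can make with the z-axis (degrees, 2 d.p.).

θ(m_l=-1) ≈ 102.92°; 9 values; θ_min ≈ 26.57°

The 6g subshell has l = 4.
For m_l = -1: cos θ = -1/√20, θ ≈ 102.92°.
There are 2l+1 = 9 values of m_l.
cos θ_min = 4/√20, so θ_min ≈ 26.57°.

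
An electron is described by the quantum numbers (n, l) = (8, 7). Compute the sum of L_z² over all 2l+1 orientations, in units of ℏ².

m_l runs from −7 to 7, i.e. {-7, -6, -5, -4, -3, -2, -1, 0, 1, 2, 3, 4, 5, 6, 7}.
Σ m_l² = l(l+1)(2l+1)/3 = 7·8·15/3 = 280.

Σ(L_z)² = 280 ℏ²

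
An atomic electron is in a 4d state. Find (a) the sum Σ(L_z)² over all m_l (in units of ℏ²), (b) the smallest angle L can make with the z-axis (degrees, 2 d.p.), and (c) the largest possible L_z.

The 4d subshell has l = 2.
Σ m_l² = 10, so Σ(L_z)² = 10 ℏ².
cos θ_min = 2/√6, so θ_min ≈ 35.26°.
L_z,max = lℏ = 2ℏ.

Σ(L_z)² = 10 ℏ²; θ_min ≈ 35.26°; L_z,max = 2ℏ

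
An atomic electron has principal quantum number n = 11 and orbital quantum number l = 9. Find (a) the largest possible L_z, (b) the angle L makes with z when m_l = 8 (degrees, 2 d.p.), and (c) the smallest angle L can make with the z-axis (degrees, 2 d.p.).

L_z,max = lℏ = 9ℏ.
For m_l = 8: cos θ = 8/√90, θ ≈ 32.51°.
cos θ_min = 9/√90, so θ_min ≈ 18.43°.

L_z,max = 9ℏ; θ(m_l=8) ≈ 32.51°; θ_min ≈ 18.43°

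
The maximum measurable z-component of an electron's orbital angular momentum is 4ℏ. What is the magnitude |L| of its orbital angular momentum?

|L| = 2√5 ℏ ≈ 4.472ℏ

The maximum L_z equals lℏ, giving l = 4.
|L| = √(l(l+1)) ℏ = 2√5 ℏ.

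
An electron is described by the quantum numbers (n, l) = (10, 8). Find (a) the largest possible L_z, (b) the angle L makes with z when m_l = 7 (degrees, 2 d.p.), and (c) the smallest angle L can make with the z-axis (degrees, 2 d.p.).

L_z,max = 8ℏ; θ(m_l=7) ≈ 34.42°; θ_min ≈ 19.47°

L_z,max = lℏ = 8ℏ.
For m_l = 7: cos θ = 7/√72, θ ≈ 34.42°.
cos θ_min = 8/√72, so θ_min ≈ 19.47°.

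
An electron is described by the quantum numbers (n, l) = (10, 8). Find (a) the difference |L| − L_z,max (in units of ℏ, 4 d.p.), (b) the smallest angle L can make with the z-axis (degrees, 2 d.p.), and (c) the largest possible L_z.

|L|−L_z,max ≈ 0.4853ℏ; θ_min ≈ 19.47°; L_z,max = 8ℏ

|L| − L_z,max = (6√2 − 8)ℏ ≈ 0.4853ℏ.
cos θ_min = 8/√72, so θ_min ≈ 19.47°.
L_z,max = lℏ = 8ℏ.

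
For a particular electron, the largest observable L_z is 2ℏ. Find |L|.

Since max m_l = l, l = 2.
|L| = √(l(l+1)) ℏ = √6 ℏ.

|L| = √6 ℏ ≈ 2.449ℏ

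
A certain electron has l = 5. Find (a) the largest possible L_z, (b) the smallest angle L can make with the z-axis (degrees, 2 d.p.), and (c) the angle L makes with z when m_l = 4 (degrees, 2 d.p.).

L_z,max = 5ℏ; θ_min ≈ 24.09°; θ(m_l=4) ≈ 43.09°

L_z,max = lℏ = 5ℏ.
cos θ_min = 5/√30, so θ_min ≈ 24.09°.
For m_l = 4: cos θ = 4/√30, θ ≈ 43.09°.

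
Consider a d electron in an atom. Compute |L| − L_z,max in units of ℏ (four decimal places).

|L| − L_z,max ≈ 0.4495ℏ

A d state has l = 2.
|L| = √6 ℏ ≈ 2.4495ℏ, while L_z,max = lℏ = 2ℏ.
The difference is (√6 − 2)ℏ ≈ 0.4495ℏ.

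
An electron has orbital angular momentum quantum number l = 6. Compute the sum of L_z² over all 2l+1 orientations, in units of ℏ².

m_l ∈ {-6, -5, -4, -3, -2, -1, 0, 1, 2, 3, 4, 5, 6}.
Σ m_l² = 2·(1 + 4 + 9 + 16 + 25 + 36) = 182.

Σ(L_z)² = 182 ℏ²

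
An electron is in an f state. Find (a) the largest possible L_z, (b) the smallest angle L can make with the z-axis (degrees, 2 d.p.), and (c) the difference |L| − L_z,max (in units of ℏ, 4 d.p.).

The letter f corresponds to l = 3.
L_z,max = lℏ = 3ℏ.
cos θ_min = 3/√12, so θ_min ≈ 30.00°.
|L| − L_z,max = (2√3 − 3)ℏ ≈ 0.4641ℏ.

L_z,max = 3ℏ; θ_min ≈ 30.00°; |L|−L_z,max ≈ 0.4641ℏ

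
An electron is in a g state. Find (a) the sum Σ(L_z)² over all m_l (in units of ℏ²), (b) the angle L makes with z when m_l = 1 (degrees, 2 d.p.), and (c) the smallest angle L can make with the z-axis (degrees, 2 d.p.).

Σ(L_z)² = 60 ℏ²; θ(m_l=1) ≈ 77.08°; θ_min ≈ 26.57°

For a g orbital, l = 4.
Σ m_l² = 60, so Σ(L_z)² = 60 ℏ².
For m_l = 1: cos θ = 1/√20, θ ≈ 77.08°.
cos θ_min = 4/√20, so θ_min ≈ 26.57°.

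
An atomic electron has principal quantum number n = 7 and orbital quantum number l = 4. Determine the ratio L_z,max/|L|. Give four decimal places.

|L| = 2√5 ℏ ≈ 4.4721ℏ, while L_z,max = lℏ = 4ℏ.
L_z,max/|L| = 4/√20 = 0.8944.

L_z,max/|L| = 0.8944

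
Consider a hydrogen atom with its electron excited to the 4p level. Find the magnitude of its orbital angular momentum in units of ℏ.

|L| = √2 ℏ ≈ 1.414ℏ

The 4p level has l = 1.
|L| = ℏ√(l(l+1)) = ℏ√(1·2) = √2 ℏ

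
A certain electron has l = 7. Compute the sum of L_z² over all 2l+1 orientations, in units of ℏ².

Σ(L_z)² = 280 ℏ²

The allowed m_l values are -7, -6, -5, -4, -3, -2, -1, 0, 1, 2, 3, 4, 5, 6, 7.
Σ m_l² = 2·(1 + 4 + 9 + 16 + 25 + 36 + 49) = 280.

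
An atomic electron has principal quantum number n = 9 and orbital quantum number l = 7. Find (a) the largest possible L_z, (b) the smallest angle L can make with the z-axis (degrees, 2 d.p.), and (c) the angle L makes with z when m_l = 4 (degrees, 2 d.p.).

L_z,max = lℏ = 7ℏ.
cos θ_min = 7/√56, so θ_min ≈ 20.70°.
For m_l = 4: cos θ = 4/√56, θ ≈ 57.69°.

L_z,max = 7ℏ; θ_min ≈ 20.70°; θ(m_l=4) ≈ 57.69°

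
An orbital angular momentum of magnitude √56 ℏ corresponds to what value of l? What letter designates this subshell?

l = 7 (k orbital)

(|L|/ℏ)² = l(l+1) = 56.
l² + l − 56 = 0 ⇒ l = 7.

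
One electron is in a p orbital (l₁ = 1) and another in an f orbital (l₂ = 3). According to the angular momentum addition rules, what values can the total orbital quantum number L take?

L = 2, 3, 4

Angular momentum addition gives L = |l₁ − l₂|, …, l₁ + l₂.
L ∈ {2, 3, 4}.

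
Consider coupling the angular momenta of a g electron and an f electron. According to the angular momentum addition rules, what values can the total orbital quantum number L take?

L = 1, 2, 3, 4, 5, 6, 7

By the triangle rule, |l₁ − l₂| ≤ L ≤ l₁ + l₂.
Allowed values: L = 1, 2, 3, 4, 5, 6, 7.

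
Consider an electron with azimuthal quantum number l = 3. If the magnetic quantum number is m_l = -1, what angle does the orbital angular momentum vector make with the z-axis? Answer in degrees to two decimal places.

|L| = ℏ√(l(l+1)) = 2√3 ℏ.
L_z = m_l ℏ = −1ℏ.
cos θ = L_z/|L| = -1/√12, so θ ≈ 106.78°.

θ ≈ 106.78°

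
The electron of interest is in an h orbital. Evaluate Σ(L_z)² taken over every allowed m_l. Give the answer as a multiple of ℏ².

Σ(L_z)² = 110 ℏ²

An h state has l = 5.
m_l runs from −5 to 5, i.e. {-5, -4, -3, -2, -1, 0, 1, 2, 3, 4, 5}.
Σ m_l² = l(l+1)(2l+1)/3 = 5·6·11/3 = 110.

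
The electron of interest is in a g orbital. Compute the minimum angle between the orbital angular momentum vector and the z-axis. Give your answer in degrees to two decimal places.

θ_min ≈ 26.57°

For a g orbital, l = 4.
|L|² = l(l+1)ℏ² = 20ℏ², so |L| = 2√5 ℏ.
The smallest angle corresponds to the largest L_z, i.e. m_l = l = 4, giving L_z = 4ℏ.
cos θ_min = 4/√20, so θ_min ≈ 26.57°.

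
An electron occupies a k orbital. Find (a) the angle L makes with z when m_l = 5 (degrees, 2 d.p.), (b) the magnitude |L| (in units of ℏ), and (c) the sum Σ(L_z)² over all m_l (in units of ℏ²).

The letter k corresponds to l = 7.
For m_l = 5: cos θ = 5/√56, θ ≈ 48.08°.
|L| = ℏ√(7·8) = 2√14 ℏ ≈ 7.483ℏ.
Σ m_l² = 280, so Σ(L_z)² = 280 ℏ².

θ(m_l=5) ≈ 48.08°; |L| = 2√14 ℏ ≈ 7.483ℏ; Σ(L_z)² = 280 ℏ²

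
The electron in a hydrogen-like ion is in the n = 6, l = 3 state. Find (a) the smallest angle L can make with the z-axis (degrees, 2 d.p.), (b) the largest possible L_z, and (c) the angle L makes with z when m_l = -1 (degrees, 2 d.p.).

cos θ_min = 3/√12, so θ_min ≈ 30.00°.
L_z,max = lℏ = 3ℏ.
For m_l = -1: cos θ = -1/√12, θ ≈ 106.78°.

θ_min ≈ 30.00°; L_z,max = 3ℏ; θ(m_l=-1) ≈ 106.78°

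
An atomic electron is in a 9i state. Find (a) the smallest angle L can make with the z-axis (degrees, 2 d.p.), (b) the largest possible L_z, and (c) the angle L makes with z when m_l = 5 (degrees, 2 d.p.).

The 9i subshell has l = 6.
cos θ_min = 6/√42, so θ_min ≈ 22.21°.
L_z,max = lℏ = 6ℏ.
For m_l = 5: cos θ = 5/√42, θ ≈ 39.51°.

θ_min ≈ 22.21°; L_z,max = 6ℏ; θ(m_l=5) ≈ 39.51°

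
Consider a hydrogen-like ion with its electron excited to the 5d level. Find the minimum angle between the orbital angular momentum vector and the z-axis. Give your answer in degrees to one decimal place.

The 5d level has l = 2.
|L| = √(l(l+1)) ℏ = √6 ℏ.
The smallest angle corresponds to the largest L_z, i.e. m_l = l = 2, giving L_z = 2ℏ.
cos θ_min = 2/√6, so θ_min ≈ 35.3°.

θ_min ≈ 35.3°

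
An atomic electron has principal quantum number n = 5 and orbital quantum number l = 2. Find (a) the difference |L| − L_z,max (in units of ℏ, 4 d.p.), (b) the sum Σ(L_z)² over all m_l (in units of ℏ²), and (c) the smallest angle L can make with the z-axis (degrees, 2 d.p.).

|L|−L_z,max ≈ 0.4495ℏ; Σ(L_z)² = 10 ℏ²; θ_min ≈ 35.26°

|L| − L_z,max = (√6 − 2)ℏ ≈ 0.4495ℏ.
Σ m_l² = 10, so Σ(L_z)² = 10 ℏ².
cos θ_min = 2/√6, so θ_min ≈ 35.26°.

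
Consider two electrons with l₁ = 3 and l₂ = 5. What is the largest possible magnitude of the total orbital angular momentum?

By the triangle rule, |l₁ − l₂| ≤ L ≤ l₁ + l₂.
Allowed values: L = 2, 3, 4, 5, 6, 7, 8.
The largest magnitude corresponds to L = 8: |L_tot| = ℏ√(8·9) = 6√2 ℏ.

|L_tot|_max = 6√2 ℏ ≈ 8.485ℏ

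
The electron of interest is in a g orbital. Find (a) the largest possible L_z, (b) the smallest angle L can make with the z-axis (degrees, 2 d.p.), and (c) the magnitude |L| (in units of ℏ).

L_z,max = 4ℏ; θ_min ≈ 26.57°; |L| = 2√5 ℏ ≈ 4.472ℏ

A g state has l = 4.
L_z,max = lℏ = 4ℏ.
cos θ_min = 4/√20, so θ_min ≈ 26.57°.
|L| = ℏ√(4·5) = 2√5 ℏ ≈ 4.472ℏ.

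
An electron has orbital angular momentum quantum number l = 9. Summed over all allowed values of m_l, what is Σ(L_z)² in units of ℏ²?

Σ(L_z)² = 570 ℏ²

m_l runs from −9 to 9, i.e. {-9, -8, -7, -6, -5, -4, -3, -2, -1, 0, 1, 2, 3, 4, 5, 6, 7, 8, 9}.
Summing m² from −9 to 9: Σ m_l² = 570.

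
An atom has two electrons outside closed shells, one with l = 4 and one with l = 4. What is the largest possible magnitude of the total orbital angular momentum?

|L_tot|_max = 6√2 ℏ ≈ 8.485ℏ

By the triangle rule, |l₁ − l₂| ≤ L ≤ l₁ + l₂.
Allowed values: L = 0, 1, 2, 3, 4, 5, 6, 7, 8.
The largest magnitude corresponds to L = 8: |L_tot| = ℏ√(8·9) = 6√2 ℏ.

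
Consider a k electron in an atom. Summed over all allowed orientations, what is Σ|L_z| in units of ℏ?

The letter k corresponds to l = 7.
m_l runs from −7 to 7, i.e. {-7, -6, -5, -4, -3, -2, -1, 0, 1, 2, 3, 4, 5, 6, 7}.
Σ|m_l| = 2(1+2+…+7) = 56.

Σ|L_z| = 56 ℏ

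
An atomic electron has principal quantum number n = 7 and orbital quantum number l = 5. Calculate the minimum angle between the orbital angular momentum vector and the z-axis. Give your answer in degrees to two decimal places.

|L|² = l(l+1)ℏ² = 30ℏ², so |L| = √30 ℏ.
The smallest angle corresponds to the largest L_z, i.e. m_l = l = 5, giving L_z = 5ℏ.
cos θ_min = 5/√30, so θ_min ≈ 24.09°.

θ_min ≈ 24.09°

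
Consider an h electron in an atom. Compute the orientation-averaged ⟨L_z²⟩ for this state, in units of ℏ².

⟨L_z²⟩ = 10 ℏ²

An h state has l = 5.
m_l ∈ {-5, -4, -3, -2, -1, 0, 1, 2, 3, 4, 5}.
⟨L_z²⟩ = ℏ²·l(l+1)/3 = 10ℏ².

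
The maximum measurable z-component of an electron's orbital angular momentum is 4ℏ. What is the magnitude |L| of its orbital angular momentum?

L_z,max = lℏ, so l = 4.
|L| = √(l(l+1)) ℏ = 2√5 ℏ.

|L| = 2√5 ℏ ≈ 4.472ℏ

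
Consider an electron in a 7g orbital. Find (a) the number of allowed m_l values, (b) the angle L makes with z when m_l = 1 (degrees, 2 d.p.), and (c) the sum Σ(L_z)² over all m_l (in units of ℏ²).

7g means n = 7, l = 4.
There are 2l+1 = 9 values of m_l.
For m_l = 1: cos θ = 1/√20, θ ≈ 77.08°.
Σ m_l² = 60, so Σ(L_z)² = 60 ℏ².

9 values; θ(m_l=1) ≈ 77.08°; Σ(L_z)² = 60 ℏ²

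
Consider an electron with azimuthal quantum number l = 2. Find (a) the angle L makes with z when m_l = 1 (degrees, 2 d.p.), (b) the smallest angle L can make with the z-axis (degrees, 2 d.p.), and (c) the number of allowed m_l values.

For m_l = 1: cos θ = 1/√6, θ ≈ 65.91°.
cos θ_min = 2/√6, so θ_min ≈ 35.26°.
There are 2l+1 = 5 values of m_l.

θ(m_l=1) ≈ 65.91°; θ_min ≈ 35.26°; 5 values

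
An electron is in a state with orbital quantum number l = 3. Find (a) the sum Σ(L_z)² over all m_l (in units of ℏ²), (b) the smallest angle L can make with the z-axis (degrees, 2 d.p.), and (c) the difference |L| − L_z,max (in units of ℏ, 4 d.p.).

Σ(L_z)² = 28 ℏ²; θ_min ≈ 30.00°; |L|−L_z,max ≈ 0.4641ℏ

Σ m_l² = 28, so Σ(L_z)² = 28 ℏ².
cos θ_min = 3/√12, so θ_min ≈ 30.00°.
|L| − L_z,max = (2√3 − 3)ℏ ≈ 0.4641ℏ.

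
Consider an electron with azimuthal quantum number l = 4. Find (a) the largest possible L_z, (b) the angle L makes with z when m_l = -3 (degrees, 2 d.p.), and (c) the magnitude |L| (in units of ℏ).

L_z,max = lℏ = 4ℏ.
For m_l = -3: cos θ = -3/√20, θ ≈ 132.13°.
|L| = ℏ√(4·5) = 2√5 ℏ ≈ 4.472ℏ.

L_z,max = 4ℏ; θ(m_l=-3) ≈ 132.13°; |L| = 2√5 ℏ ≈ 4.472ℏ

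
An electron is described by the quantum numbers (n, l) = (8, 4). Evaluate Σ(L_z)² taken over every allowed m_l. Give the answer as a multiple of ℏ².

Σ(L_z)² = 60 ℏ²

m_l ∈ {-4, -3, -2, -1, 0, 1, 2, 3, 4}.
Σ m_l² = l(l+1)(2l+1)/3 = 4·5·9/3 = 60.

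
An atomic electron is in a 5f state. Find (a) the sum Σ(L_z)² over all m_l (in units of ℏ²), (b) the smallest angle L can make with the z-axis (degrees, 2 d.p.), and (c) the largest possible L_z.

For 5f, l = 3.
Σ m_l² = 28, so Σ(L_z)² = 28 ℏ².
cos θ_min = 3/√12, so θ_min ≈ 30.00°.
L_z,max = lℏ = 3ℏ.

Σ(L_z)² = 28 ℏ²; θ_min ≈ 30.00°; L_z,max = 3ℏ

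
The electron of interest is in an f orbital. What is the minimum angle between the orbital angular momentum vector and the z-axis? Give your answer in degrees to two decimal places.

θ_min ≈ 30.00°

The letter f corresponds to l = 3.
|L|² = l(l+1)ℏ² = 12ℏ², so |L| = 2√3 ℏ.
The smallest angle corresponds to the largest L_z, i.e. m_l = l = 3, giving L_z = 3ℏ.
cos θ_min = 3/√12, so θ_min ≈ 30.00°.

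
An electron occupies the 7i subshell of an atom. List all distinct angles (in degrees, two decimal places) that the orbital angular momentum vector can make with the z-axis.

7i means n = 7, l = 6.
|L| = √(l(l+1)) ℏ = √42 ℏ.
cos θ = m_l/√42 for each m_l ∈ {-6, -5, -4, -3, -2, -1, 0, 1, 2, 3, 4, 5, 6}.

θ ∈ {22.21°, 39.51°, 51.89°, 62.42°, 72.02°, 81.12°, 90.00°, 98.88°, 107.98°, 117.58°, 128.11°, 140.49°, 157.79°}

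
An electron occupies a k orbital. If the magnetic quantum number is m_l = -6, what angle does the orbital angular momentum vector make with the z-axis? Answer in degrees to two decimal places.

For a k orbital, l = 7.
|L| = √(l(l+1)) ℏ = 2√14 ℏ.
L_z = m_l ℏ = −6ℏ.
cos θ = L_z/|L| = -6/√56, so θ ≈ 143.30°.

θ ≈ 143.30°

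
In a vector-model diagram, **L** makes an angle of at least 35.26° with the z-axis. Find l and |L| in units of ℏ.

l = 2, |L| = √6 ℏ ≈ 2.449ℏ

At minimum angle, m_l = l, so cos θ = l/√(l(l+1)); cos²θ = l/(l+1) = 0.6667.
l = cos²θ/sin²θ ≈ 2.
Then |L| = ℏ√(2·3) = √6 ℏ.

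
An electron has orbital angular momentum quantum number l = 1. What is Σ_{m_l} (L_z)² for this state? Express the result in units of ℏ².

Σ(L_z)² = 2 ℏ²

m_l ∈ {-1, 0, 1}.
Σ m_l² = 2·(1) = 2.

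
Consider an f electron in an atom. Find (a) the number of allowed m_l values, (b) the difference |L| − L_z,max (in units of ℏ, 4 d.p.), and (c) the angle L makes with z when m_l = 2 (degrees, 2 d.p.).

For an f orbital, l = 3.
There are 2l+1 = 7 values of m_l.
|L| − L_z,max = (2√3 − 3)ℏ ≈ 0.4641ℏ.
For m_l = 2: cos θ = 2/√12, θ ≈ 54.74°.

7 values; |L|−L_z,max ≈ 0.4641ℏ; θ(m_l=2) ≈ 54.74°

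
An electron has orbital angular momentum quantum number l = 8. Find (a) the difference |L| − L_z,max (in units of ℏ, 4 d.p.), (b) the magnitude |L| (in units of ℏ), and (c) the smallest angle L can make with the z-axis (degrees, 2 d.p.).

|L|−L_z,max ≈ 0.4853ℏ; |L| = 6√2 ℏ ≈ 8.485ℏ; θ_min ≈ 19.47°

|L| − L_z,max = (6√2 − 8)ℏ ≈ 0.4853ℏ.
|L| = ℏ√(8·9) = 6√2 ℏ ≈ 8.485ℏ.
cos θ_min = 8/√72, so θ_min ≈ 19.47°.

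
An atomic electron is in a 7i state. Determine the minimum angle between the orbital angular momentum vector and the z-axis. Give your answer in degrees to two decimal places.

The 7i subshell has l = 6.
|L| = √(l(l+1)) ℏ = √42 ℏ.
The smallest angle corresponds to the largest L_z, i.e. m_l = l = 6, giving L_z = 6ℏ.
cos θ_min = 6/√42, so θ_min ≈ 22.21°.

θ_min ≈ 22.21°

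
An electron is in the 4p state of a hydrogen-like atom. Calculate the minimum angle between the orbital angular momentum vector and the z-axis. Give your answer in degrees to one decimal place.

θ_min ≈ 45.0°

For 4p, l = 1.
|L|² = l(l+1)ℏ² = 2ℏ², so |L| = √2 ℏ.
The smallest angle corresponds to the largest L_z, i.e. m_l = l = 1, giving L_z = 1ℏ.
cos θ_min = 1/√2, so θ_min ≈ 45.0°.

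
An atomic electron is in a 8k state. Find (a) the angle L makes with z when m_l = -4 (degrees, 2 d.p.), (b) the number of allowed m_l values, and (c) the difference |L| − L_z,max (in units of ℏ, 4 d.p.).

The 8k subshell has l = 7.
For m_l = -4: cos θ = -4/√56, θ ≈ 122.31°.
There are 2l+1 = 15 values of m_l.
|L| − L_z,max = (2√14 − 7)ℏ ≈ 0.4833ℏ.

θ(m_l=-4) ≈ 122.31°; 15 values; |L|−L_z,max ≈ 0.4833ℏ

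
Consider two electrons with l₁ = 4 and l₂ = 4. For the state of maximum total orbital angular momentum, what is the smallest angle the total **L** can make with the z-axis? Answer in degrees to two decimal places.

L runs from |4 − 4| = 0 to 4 + 4 = 8.
L ∈ {0, 1, 2, 3, 4, 5, 6, 7, 8}.
The maximum is L = 8, with |L_tot| = ℏ√(8·9) = 6√2 ℏ.
The minimum angle with z is arccos(8/√72) ≈ 19.47°.

θ_min ≈ 19.47°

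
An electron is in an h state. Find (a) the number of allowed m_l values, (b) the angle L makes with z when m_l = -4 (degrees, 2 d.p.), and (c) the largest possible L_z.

An h state has l = 5.
There are 2l+1 = 11 values of m_l.
For m_l = -4: cos θ = -4/√30, θ ≈ 136.91°.
L_z,max = lℏ = 5ℏ.

11 values; θ(m_l=-4) ≈ 136.91°; L_z,max = 5ℏ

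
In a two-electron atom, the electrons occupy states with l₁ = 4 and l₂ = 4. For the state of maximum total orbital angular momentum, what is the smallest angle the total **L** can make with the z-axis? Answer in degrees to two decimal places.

The total orbital quantum number L ranges from |l₁ − l₂| to l₁ + l₂ in integer steps.
L ∈ {0, 1, 2, 3, 4, 5, 6, 7, 8}.
The maximum is L = 8, with |L_tot| = ℏ√(8·9) = 6√2 ℏ.
The minimum angle with z is arccos(8/√72) ≈ 19.47°.

θ_min ≈ 19.47°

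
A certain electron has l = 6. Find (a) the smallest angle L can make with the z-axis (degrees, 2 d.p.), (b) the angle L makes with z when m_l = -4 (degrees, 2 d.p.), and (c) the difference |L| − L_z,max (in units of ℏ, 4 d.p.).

θ_min ≈ 22.21°; θ(m_l=-4) ≈ 128.11°; |L|−L_z,max ≈ 0.4807ℏ

cos θ_min = 6/√42, so θ_min ≈ 22.21°.
For m_l = -4: cos θ = -4/√42, θ ≈ 128.11°.
|L| − L_z,max = (√42 − 6)ℏ ≈ 0.4807ℏ.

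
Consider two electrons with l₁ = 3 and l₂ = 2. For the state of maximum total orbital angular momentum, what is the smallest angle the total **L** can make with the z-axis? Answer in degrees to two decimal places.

The total orbital quantum number L ranges from |l₁ − l₂| to l₁ + l₂ in integer steps.
Allowed values: L = 1, 2, 3, 4, 5.
The maximum is L = 5, with |L_tot| = ℏ√(5·6) = √30 ℏ.
The minimum angle with z is arccos(5/√30) ≈ 24.09°.

θ_min ≈ 24.09°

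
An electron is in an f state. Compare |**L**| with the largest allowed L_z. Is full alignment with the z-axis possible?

For an f orbital, l = 3.
|L| = 2√3 ℏ ≈ 3.4641ℏ, while L_z,max = lℏ = 3ℏ.
Since |L| > L_z,max, the vector can never point exactly along z; the closest it comes is θ_min = arccos(3/√12) ≈ 30.0°.

No: L_z,max = 3ℏ < |L| = 2√3 ℏ ≈ 3.464ℏ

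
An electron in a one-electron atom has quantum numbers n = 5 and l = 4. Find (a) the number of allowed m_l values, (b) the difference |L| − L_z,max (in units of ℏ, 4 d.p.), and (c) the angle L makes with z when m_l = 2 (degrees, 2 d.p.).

9 values; |L|−L_z,max ≈ 0.4721ℏ; θ(m_l=2) ≈ 63.43°

There are 2l+1 = 9 values of m_l.
|L| − L_z,max = (2√5 − 4)ℏ ≈ 0.4721ℏ.
For m_l = 2: cos θ = 2/√20, θ ≈ 63.43°.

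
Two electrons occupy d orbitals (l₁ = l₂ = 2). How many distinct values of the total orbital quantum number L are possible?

5

The total orbital quantum number L ranges from |l₁ − l₂| to l₁ + l₂ in integer steps.
So L can be 0, 1, 2, 3, 4.
That is 5 values.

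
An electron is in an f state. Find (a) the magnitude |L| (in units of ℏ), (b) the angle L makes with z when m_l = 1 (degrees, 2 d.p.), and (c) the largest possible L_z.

For an f orbital, l = 3.
|L| = ℏ√(3·4) = 2√3 ℏ ≈ 3.464ℏ.
For m_l = 1: cos θ = 1/√12, θ ≈ 73.22°.
L_z,max = lℏ = 3ℏ.

|L| = 2√3 ℏ ≈ 3.464ℏ; θ(m_l=1) ≈ 73.22°; L_z,max = 3ℏ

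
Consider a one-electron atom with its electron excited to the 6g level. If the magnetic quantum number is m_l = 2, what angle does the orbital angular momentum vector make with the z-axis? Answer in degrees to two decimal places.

θ ≈ 63.43°

The 6g level has l = 4.
|L|² = l(l+1)ℏ² = 20ℏ², so |L| = 2√5 ℏ.
L_z = m_l ℏ = 2ℏ.
cos θ = L_z/|L| = 2/√20, so θ ≈ 63.43°.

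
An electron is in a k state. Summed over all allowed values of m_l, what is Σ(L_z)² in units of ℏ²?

A k state has l = 7.
m_l runs from −7 to 7, i.e. {-7, -6, -5, -4, -3, -2, -1, 0, 1, 2, 3, 4, 5, 6, 7}.
Summing m² from −7 to 7: Σ m_l² = 280.

Σ(L_z)² = 280 ℏ²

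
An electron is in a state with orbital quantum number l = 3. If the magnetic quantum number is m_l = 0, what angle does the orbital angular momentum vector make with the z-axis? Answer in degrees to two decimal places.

θ ≈ 90.00°

|L| = √(l(l+1)) ℏ = 2√3 ℏ.
L_z = m_l ℏ = 0ℏ.
cos θ = L_z/|L| = 0/√12, so θ ≈ 90.00°.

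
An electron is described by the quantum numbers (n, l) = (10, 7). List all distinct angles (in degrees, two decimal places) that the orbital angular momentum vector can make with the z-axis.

θ ∈ {20.70°, 36.70°, 48.08°, 57.69°, 66.37°, 74.50°, 82.32°, 90.00°, 97.68°, 105.50°, 113.63°, 122.31°, 131.92°, 143.30°, 159.30°}

|L| = ℏ√(l(l+1)) = 2√14 ℏ.
cos θ = m_l/√56 for each m_l ∈ {-7, -6, -5, -4, -3, -2, -1, 0, 1, 2, 3, 4, 5, 6, 7}.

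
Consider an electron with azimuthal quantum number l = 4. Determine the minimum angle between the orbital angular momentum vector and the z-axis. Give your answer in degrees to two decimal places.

θ_min ≈ 26.57°

|L|² = l(l+1)ℏ² = 20ℏ², so |L| = 2√5 ℏ.
The smallest angle corresponds to the largest L_z, i.e. m_l = l = 4, giving L_z = 4ℏ.
cos θ_min = 4/√20, so θ_min ≈ 26.57°.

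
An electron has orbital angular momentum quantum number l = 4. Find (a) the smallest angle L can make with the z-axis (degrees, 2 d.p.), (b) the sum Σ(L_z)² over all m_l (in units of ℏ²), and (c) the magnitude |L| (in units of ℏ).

cos θ_min = 4/√20, so θ_min ≈ 26.57°.
Σ m_l² = 60, so Σ(L_z)² = 60 ℏ².
|L| = ℏ√(4·5) = 2√5 ℏ ≈ 4.472ℏ.

θ_min ≈ 26.57°; Σ(L_z)² = 60 ℏ²; |L| = 2√5 ℏ ≈ 4.472ℏ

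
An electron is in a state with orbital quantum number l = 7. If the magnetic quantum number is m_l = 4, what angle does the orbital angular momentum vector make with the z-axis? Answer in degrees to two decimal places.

|L| = √(l(l+1)) ℏ = 2√14 ℏ.
L_z = m_l ℏ = 4ℏ.
cos θ = L_z/|L| = 4/√56, so θ ≈ 57.69°.

θ ≈ 57.69°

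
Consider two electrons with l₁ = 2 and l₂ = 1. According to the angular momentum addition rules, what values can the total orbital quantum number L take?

The total orbital quantum number L ranges from |l₁ − l₂| to l₁ + l₂ in integer steps.
L ∈ {1, 2, 3}.

L = 1, 2, 3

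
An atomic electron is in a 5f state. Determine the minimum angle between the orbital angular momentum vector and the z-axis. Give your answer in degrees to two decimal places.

The 5f subshell has l = 3.
|L|² = l(l+1)ℏ² = 12ℏ², so |L| = 2√3 ℏ.
The smallest angle corresponds to the largest L_z, i.e. m_l = l = 3, giving L_z = 3ℏ.
cos θ_min = 3/√12, so θ_min ≈ 30.00°.

θ_min ≈ 30.00°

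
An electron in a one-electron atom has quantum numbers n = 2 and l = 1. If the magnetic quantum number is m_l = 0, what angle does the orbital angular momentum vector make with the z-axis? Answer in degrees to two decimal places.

θ ≈ 90.00°

|L|² = l(l+1)ℏ² = 2ℏ², so |L| = √2 ℏ.
L_z = m_l ℏ = 0ℏ.
cos θ = L_z/|L| = 0/√2, so θ ≈ 90.00°.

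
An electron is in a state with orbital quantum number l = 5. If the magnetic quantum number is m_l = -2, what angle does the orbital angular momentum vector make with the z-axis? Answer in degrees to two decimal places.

θ ≈ 111.42°

|L| = ℏ√(l(l+1)) = √30 ℏ.
L_z = m_l ℏ = −2ℏ.
cos θ = L_z/|L| = -2/√30, so θ ≈ 111.42°.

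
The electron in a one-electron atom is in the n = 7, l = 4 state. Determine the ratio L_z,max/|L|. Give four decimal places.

L_z,max/|L| = 0.8944

|L| = 2√5 ℏ ≈ 4.4721ℏ, while L_z,max = lℏ = 4ℏ.
L_z,max/|L| = 4/√20 = 0.8944.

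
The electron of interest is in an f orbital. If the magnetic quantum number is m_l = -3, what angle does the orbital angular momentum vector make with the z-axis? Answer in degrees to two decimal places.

θ ≈ 150.00°

F corresponds to l = 3.
|L|² = l(l+1)ℏ² = 12ℏ², so |L| = 2√3 ℏ.
L_z = m_l ℏ = −3ℏ.
cos θ = L_z/|L| = -3/√12, so θ ≈ 150.00°.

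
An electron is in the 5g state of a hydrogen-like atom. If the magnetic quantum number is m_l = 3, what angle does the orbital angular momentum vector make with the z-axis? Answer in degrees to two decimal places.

θ ≈ 47.87°

The 5g subshell has l = 4.
|L| = ℏ√(l(l+1)) = 2√5 ℏ.
L_z = m_l ℏ = 3ℏ.
cos θ = L_z/|L| = 3/√20, so θ ≈ 47.87°.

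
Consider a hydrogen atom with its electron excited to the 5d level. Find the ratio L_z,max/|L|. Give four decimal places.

The 5d level has l = 2.
|L| = √6 ℏ ≈ 2.4495ℏ, while L_z,max = lℏ = 2ℏ.
L_z,max/|L| = 2/√6 = 0.8165.

L_z,max/|L| = 0.8165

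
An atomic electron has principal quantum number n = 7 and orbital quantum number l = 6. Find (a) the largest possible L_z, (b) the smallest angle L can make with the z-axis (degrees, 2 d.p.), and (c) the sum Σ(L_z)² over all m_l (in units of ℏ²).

L_z,max = lℏ = 6ℏ.
cos θ_min = 6/√42, so θ_min ≈ 22.21°.
Σ m_l² = 182, so Σ(L_z)² = 182 ℏ².

L_z,max = 6ℏ; θ_min ≈ 22.21°; Σ(L_z)² = 182 ℏ²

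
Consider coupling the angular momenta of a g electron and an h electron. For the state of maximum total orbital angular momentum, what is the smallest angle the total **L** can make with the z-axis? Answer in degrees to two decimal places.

θ_min ≈ 18.43°

L runs from |4 − 5| = 1 to 4 + 5 = 9.
L ∈ {1, 2, 3, 4, 5, 6, 7, 8, 9}.
The maximum is L = 9, with |L_tot| = ℏ√(9·10) = 3√10 ℏ.
The minimum angle with z is arccos(9/√90) ≈ 18.43°.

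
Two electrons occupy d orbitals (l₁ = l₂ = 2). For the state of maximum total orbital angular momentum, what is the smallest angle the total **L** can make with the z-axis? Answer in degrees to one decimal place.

By the triangle rule, |l₁ − l₂| ≤ L ≤ l₁ + l₂.
L ∈ {0, 1, 2, 3, 4}.
The maximum is L = 4, with |L_tot| = ℏ√(4·5) = 2√5 ℏ.
The minimum angle with z is arccos(4/√20) ≈ 26.6°.

θ_min ≈ 26.6°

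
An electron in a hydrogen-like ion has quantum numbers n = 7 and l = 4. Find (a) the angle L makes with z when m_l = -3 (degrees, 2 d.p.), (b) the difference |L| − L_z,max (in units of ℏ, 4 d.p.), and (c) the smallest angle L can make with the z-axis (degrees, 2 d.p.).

For m_l = -3: cos θ = -3/√20, θ ≈ 132.13°.
|L| − L_z,max = (2√5 − 4)ℏ ≈ 0.4721ℏ.
cos θ_min = 4/√20, so θ_min ≈ 26.57°.

θ(m_l=-3) ≈ 132.13°; |L|−L_z,max ≈ 0.4721ℏ; θ_min ≈ 26.57°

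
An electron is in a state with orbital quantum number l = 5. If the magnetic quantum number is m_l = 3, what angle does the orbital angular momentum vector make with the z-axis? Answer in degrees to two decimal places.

|L| = √(l(l+1)) ℏ = √30 ℏ.
L_z = m_l ℏ = 3ℏ.
cos θ = L_z/|L| = 3/√30, so θ ≈ 56.79°.

θ ≈ 56.79°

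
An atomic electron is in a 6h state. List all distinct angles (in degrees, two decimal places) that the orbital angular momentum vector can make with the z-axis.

θ ∈ {24.09°, 43.09°, 56.79°, 68.58°, 79.48°, 90.00°, 100.52°, 111.42°, 123.21°, 136.91°, 155.91°}

For 6h, l = 5.
|L| = ℏ√(l(l+1)) = √30 ℏ.
cos θ = m_l/√30 for each m_l ∈ {-5, -4, -3, -2, -1, 0, 1, 2, 3, 4, 5}.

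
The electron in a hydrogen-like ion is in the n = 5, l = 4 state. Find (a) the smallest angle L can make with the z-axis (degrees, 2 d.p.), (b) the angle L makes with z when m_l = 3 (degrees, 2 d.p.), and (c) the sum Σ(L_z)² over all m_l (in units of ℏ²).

cos θ_min = 4/√20, so θ_min ≈ 26.57°.
For m_l = 3: cos θ = 3/√20, θ ≈ 47.87°.
Σ m_l² = 60, so Σ(L_z)² = 60 ℏ².

θ_min ≈ 26.57°; θ(m_l=3) ≈ 47.87°; Σ(L_z)² = 60 ℏ²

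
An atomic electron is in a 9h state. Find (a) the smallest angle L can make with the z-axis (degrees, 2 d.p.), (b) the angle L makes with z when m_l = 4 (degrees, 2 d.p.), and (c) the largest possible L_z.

θ_min ≈ 24.09°; θ(m_l=4) ≈ 43.09°; L_z,max = 5ℏ

For 9h, l = 5.
cos θ_min = 5/√30, so θ_min ≈ 24.09°.
For m_l = 4: cos θ = 4/√30, θ ≈ 43.09°.
L_z,max = lℏ = 5ℏ.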